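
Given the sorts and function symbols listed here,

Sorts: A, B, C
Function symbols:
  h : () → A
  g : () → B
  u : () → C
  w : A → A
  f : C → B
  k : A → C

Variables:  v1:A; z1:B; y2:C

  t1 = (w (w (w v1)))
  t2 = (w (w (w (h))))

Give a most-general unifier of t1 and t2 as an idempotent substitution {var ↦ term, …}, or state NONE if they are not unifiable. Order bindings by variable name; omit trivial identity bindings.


{v1 ↦ (h)}


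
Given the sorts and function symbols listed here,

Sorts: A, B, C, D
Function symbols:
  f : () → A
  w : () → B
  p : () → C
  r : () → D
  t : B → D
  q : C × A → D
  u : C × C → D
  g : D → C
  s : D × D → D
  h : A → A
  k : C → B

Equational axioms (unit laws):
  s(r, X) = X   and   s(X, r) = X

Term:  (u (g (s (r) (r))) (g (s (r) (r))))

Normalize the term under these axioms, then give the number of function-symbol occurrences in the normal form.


1. (u (g (s (r) (r))) (g (s (r) (r))))  →  (u (g (r)) (g (s (r) (r))))
2. (u (g (r)) (g (s (r) (r))))  →  (u (g (r)) (g (r)))
normal form: (u (g (r)) (g (r)))

size = 5


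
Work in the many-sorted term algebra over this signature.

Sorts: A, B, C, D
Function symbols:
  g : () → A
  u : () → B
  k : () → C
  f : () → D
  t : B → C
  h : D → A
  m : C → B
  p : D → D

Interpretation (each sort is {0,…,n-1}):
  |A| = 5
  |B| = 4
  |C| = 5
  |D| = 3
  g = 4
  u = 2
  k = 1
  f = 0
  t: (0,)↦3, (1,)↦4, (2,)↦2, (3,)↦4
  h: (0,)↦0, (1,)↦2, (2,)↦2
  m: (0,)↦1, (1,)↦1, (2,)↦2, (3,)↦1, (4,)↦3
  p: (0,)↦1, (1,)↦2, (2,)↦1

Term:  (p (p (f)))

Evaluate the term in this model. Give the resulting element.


  f = 0
  (p (f)) = p(0,) = 1
  (p (p (f))) = p(1,) = 2

value = 2


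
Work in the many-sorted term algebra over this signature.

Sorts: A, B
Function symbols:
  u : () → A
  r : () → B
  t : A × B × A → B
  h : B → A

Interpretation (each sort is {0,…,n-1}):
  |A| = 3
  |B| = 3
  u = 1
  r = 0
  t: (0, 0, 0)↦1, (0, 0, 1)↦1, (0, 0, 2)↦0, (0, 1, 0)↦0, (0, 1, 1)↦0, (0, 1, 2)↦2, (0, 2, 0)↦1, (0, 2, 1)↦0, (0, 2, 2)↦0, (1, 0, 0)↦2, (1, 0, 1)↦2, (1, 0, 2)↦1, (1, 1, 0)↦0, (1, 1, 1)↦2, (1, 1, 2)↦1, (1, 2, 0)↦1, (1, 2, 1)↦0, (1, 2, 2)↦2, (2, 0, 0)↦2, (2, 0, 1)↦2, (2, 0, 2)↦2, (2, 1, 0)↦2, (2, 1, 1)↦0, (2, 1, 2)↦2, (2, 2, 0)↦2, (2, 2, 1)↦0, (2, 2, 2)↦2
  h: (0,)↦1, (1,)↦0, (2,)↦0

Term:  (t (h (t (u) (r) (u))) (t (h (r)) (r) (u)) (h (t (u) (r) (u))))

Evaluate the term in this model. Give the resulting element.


value = 1

  u = 1
  r = 0
  u = 1
  (t (u) (r) (u)) = t(1, 0, 1) = 2
  (h (t (u) (r) (u))) = h(2,) = 0
  r = 0
  (h (r)) = h(0,) = 1
  r = 0
  u = 1
  (t (h (r)) (r) (u)) = t(1, 0, 1) = 2
  u = 1
  r = 0
  u = 1
  (t (u) (r) (u)) = t(1, 0, 1) = 2
  (h (t (u) (r) (u))) = h(2,) = 0
  (t (h (t (u) (r) (u))) (t (h (r)) (r) (u)) (h (t (u) (r) (u)))) = t(0, 2, 0) = 1


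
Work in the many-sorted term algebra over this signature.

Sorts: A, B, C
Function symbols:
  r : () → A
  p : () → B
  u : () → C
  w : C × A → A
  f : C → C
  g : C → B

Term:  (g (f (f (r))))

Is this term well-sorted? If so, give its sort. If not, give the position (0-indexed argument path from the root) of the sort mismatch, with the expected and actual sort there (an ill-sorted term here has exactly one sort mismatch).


      (r) : A
    (f (r)) : ✗ arg 0 at [0, 0, 0] has sort A, expected C

ill-sorted at position [0, 0, 0]: expected C, got A


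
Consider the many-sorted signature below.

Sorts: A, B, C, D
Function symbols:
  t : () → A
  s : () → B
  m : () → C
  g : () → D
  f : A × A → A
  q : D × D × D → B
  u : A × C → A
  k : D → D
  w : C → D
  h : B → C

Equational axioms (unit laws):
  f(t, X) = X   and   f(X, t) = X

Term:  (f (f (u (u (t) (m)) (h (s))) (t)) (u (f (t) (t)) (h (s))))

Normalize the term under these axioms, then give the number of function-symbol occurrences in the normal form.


1. (f (f (u (u (t) (m)) (h (s))) (t)) (u (f (t) (t)) (h (s))))  →  (f (u (u (t) (m)) (h (s))) (u (f (t) (t)) (h (s))))
2. (f (u (u (t) (m)) (h (s))) (u (f (t) (t)) (h (s))))  →  (f (u (u (t) (m)) (h (s))) (u (t) (h (s))))
normal form: (f (u (u (t) (m)) (h (s))) (u (t) (h (s))))

size = 11


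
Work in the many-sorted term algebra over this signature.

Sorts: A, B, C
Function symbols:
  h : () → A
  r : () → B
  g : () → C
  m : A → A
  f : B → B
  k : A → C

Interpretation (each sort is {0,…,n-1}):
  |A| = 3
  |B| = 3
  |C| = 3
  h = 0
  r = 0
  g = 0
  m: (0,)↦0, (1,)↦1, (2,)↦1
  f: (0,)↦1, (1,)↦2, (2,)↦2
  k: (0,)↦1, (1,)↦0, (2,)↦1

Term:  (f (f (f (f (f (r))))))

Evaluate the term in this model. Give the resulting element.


value = 2

  r = 0
  (f (r)) = f(0,) = 1
  (f (f (r))) = f(1,) = 2
  (f (f (f (r)))) = f(2,) = 2
  (f (f (f (f (r))))) = f(2,) = 2
  (f (f (f (f (f (r)))))) = f(2,) = 2


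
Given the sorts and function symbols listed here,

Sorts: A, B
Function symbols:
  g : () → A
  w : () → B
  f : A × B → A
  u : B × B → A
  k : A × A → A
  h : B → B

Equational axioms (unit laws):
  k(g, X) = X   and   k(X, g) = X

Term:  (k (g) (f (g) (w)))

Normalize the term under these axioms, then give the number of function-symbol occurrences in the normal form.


1. (k (g) (f (g) (w)))  →  (f (g) (w))
normal form: (f (g) (w))

size = 3


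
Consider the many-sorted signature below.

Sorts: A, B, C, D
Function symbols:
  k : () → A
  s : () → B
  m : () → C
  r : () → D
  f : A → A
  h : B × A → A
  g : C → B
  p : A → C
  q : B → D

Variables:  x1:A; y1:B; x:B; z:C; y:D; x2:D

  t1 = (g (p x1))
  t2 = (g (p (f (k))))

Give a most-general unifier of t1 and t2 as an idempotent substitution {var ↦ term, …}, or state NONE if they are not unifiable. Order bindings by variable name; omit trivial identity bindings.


{x1 ↦ (f (k))}


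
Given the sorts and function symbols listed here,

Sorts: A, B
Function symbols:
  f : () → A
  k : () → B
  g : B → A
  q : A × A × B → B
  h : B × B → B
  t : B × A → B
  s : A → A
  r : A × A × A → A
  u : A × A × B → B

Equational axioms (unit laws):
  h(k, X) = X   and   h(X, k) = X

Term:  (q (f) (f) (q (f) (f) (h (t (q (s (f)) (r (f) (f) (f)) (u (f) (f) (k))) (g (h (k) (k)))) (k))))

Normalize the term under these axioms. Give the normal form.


1. (q (f) (f) (q (f) (f) (h (t (q (s (f)) (r (f) (f) (f)) (u (f) (f) (k))) (g (h (k) (k)))) (k))))  →  (q (f) (f) (q (f) (f) (t (q (s (f)) (r (f) (f) (f)) (u (f) (f) (k))) (g (h (k) (k))))))
2. (q (f) (f) (q (f) (f) (t (q (s (f)) (r (f) (f) (f)) (u (f) (f) (k))) (g (h (k) (k))))))  →  (q (f) (f) (q (f) (f) (t (q (s (f)) (r (f) (f) (f)) (u (f) (f) (k))) (g (k)))))

normal form = (q (f) (f) (q (f) (f) (t (q (s (f)) (r (f) (f) (f)) (u (f) (f) (k))) (g (k)))))


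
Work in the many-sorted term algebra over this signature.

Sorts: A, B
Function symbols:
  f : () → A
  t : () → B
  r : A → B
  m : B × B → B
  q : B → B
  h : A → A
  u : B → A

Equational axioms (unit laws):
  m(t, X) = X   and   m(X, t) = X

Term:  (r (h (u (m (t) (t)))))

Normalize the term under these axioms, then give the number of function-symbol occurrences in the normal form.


size = 4

1. (r (h (u (m (t) (t)))))  →  (r (h (u (t))))
normal form: (r (h (u (t))))


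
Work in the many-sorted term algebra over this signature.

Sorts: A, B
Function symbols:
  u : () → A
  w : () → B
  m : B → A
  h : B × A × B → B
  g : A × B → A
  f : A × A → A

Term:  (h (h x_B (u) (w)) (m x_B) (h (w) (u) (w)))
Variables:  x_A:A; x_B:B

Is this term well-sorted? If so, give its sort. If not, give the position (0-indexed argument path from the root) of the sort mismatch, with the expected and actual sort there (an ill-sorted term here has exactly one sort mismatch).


well-sorted; sort = B

    x_B : B
    (u) : A
    (w) : B
  (h x_B (u) (w)) : B
    x_B : B
  (m x_B) : A
    (w) : B
    (u) : A
    (w) : B
  (h (w) (u) (w)) : B
(h (h x_B (u) (w)) (m x_B) (h (w) (u) (w))) : B


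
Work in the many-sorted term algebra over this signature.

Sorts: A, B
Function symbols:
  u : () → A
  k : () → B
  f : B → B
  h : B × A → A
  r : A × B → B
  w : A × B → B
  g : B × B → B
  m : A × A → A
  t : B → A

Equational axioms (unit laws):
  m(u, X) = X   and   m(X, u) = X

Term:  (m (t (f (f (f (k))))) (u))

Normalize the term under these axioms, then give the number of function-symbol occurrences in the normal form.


size = 5

1. (m (t (f (f (f (k))))) (u))  →  (t (f (f (f (k)))))
normal form: (t (f (f (f (k)))))


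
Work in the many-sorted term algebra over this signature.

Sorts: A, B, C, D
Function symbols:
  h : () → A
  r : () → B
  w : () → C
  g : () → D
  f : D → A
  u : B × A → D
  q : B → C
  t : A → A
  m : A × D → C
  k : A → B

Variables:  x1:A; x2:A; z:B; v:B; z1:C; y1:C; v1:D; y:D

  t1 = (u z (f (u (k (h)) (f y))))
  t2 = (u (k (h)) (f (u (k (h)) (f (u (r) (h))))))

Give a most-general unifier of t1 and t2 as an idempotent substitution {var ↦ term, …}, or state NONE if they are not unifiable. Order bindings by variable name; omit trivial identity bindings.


{y ↦ (u (r) (h)), z ↦ (k (h))}


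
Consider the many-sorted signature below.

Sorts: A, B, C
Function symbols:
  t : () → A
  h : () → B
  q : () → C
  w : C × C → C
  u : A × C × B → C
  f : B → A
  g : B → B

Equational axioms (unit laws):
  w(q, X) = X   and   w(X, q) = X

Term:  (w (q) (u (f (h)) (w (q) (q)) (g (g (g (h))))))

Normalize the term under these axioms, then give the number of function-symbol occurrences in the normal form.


1. (w (q) (u (f (h)) (w (q) (q)) (g (g (g (h))))))  →  (u (f (h)) (w (q) (q)) (g (g (g (h)))))
2. (u (f (h)) (w (q) (q)) (g (g (g (h)))))  →  (u (f (h)) (q) (g (g (g (h)))))
normal form: (u (f (h)) (q) (g (g (g (h)))))

size = 8


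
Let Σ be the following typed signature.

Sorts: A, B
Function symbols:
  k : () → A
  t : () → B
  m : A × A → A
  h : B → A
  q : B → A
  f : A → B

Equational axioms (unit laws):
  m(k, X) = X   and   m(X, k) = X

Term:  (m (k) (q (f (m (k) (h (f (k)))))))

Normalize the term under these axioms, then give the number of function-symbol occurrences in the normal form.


1. (m (k) (q (f (m (k) (h (f (k)))))))  →  (q (f (m (k) (h (f (k))))))
2. (q (f (m (k) (h (f (k))))))  →  (q (f (h (f (k)))))
normal form: (q (f (h (f (k)))))

size = 5


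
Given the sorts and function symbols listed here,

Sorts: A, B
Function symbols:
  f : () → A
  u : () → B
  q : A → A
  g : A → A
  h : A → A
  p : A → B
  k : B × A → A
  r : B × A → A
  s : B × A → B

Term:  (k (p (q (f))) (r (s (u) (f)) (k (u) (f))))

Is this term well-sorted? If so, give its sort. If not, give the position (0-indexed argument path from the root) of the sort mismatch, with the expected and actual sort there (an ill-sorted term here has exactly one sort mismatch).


well-sorted; sort = A

      (f) : A
    (q (f)) : A
  (p (q (f))) : B
      (u) : B
      (f) : A
    (s (u) (f)) : B
      (u) : B
      (f) : A
    (k (u) (f)) : A
  (r (s (u) (f)) (k (u) (f))) : A
(k (p (q (f))) (r (s (u) (f)) (k (u) (f)))) : A


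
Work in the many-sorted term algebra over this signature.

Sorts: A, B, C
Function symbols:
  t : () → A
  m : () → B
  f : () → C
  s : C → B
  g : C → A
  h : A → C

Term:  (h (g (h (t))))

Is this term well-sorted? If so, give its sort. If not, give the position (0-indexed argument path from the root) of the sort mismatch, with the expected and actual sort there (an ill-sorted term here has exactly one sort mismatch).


      (t) : A
    (h (t)) : C
  (g (h (t))) : A
(h (g (h (t)))) : C

well-sorted; sort = C


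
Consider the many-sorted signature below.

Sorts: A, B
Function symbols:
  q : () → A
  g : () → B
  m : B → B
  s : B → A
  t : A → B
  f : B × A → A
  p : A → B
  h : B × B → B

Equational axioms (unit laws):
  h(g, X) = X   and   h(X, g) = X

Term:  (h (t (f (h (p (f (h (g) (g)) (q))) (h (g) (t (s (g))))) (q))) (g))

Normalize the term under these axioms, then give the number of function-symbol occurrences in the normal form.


1. (h (t (f (h (p (f (h (g) (g)) (q))) (h (g) (t (s (g))))) (q))) (g))  →  (t (f (h (p (f (h (g) (g)) (q))) (h (g) (t (s (g))))) (q)))
2. (t (f (h (p (f (h (g) (g)) (q))) (h (g) (t (s (g))))) (q)))  →  (t (f (h (p (f (g) (q))) (h (g) (t (s (g))))) (q)))
3. (t (f (h (p (f (g) (q))) (h (g) (t (s (g))))) (q)))  →  (t (f (h (p (f (g) (q))) (t (s (g)))) (q)))
normal form: (t (f (h (p (f (g) (q))) (t (s (g)))) (q)))

size = 11


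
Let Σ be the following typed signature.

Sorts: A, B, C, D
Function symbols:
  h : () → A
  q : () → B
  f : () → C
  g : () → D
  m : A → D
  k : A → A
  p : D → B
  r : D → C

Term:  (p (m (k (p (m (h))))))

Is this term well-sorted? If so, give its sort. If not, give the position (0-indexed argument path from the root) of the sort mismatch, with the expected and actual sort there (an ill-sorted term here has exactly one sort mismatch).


ill-sorted at position [0, 0, 0]: expected A, got B

          (h) : A
        (m (h)) : D
      (p (m (h))) : B
    (k (p (m (h)))) : ✗ arg 0 at [0, 0, 0] has sort B, expected A


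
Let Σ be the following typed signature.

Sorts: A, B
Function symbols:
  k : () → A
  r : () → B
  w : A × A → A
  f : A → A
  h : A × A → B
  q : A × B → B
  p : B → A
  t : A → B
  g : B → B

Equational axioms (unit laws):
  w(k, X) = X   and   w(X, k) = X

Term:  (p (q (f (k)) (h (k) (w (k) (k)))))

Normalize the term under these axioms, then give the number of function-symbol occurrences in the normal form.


1. (p (q (f (k)) (h (k) (w (k) (k)))))  →  (p (q (f (k)) (h (k) (k))))
normal form: (p (q (f (k)) (h (k) (k))))

size = 7


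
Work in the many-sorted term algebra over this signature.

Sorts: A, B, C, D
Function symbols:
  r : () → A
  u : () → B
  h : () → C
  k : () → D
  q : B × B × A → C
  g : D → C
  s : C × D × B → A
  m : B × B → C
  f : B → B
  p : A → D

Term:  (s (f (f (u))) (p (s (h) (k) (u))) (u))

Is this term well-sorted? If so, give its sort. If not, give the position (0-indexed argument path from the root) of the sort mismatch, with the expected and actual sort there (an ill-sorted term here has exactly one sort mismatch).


ill-sorted at position [0]: expected C, got B

      (u) : B
    (f (u)) : B
  (f (f (u))) : B
      (h) : C
      (k) : D
      (u) : B
    (s (h) (k) (u)) : A
  (p (s (h) (k) (u))) : D
  (u) : B
(s (f (f (u))) (p (s (h) (k) (u))) (u)) : ✗ arg 0 at [0] has sort B, expected C


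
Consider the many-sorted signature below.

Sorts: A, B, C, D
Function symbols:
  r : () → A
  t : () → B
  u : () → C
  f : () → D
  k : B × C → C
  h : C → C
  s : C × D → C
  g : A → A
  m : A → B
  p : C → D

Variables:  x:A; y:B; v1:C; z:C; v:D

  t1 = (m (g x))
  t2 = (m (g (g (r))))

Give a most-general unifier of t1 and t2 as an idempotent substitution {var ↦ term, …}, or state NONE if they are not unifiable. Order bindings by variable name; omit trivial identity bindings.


{x ↦ (g (r))}


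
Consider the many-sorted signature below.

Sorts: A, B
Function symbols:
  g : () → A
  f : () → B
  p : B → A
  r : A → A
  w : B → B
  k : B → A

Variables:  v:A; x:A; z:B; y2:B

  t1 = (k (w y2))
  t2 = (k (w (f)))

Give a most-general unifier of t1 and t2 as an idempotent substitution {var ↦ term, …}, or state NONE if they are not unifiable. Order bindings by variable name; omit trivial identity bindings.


{y2 ↦ (f)}


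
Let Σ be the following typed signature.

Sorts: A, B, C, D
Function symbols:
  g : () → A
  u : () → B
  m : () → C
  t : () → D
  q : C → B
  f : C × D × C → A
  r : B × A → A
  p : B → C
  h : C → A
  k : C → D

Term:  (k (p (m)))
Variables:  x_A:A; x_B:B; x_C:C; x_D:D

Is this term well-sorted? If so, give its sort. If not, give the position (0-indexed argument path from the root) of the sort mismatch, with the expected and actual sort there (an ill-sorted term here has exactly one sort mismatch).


ill-sorted at position [0, 0]: expected B, got C

    (m) : C
  (p (m)) : ✗ arg 0 at [0, 0] has sort C, expected B


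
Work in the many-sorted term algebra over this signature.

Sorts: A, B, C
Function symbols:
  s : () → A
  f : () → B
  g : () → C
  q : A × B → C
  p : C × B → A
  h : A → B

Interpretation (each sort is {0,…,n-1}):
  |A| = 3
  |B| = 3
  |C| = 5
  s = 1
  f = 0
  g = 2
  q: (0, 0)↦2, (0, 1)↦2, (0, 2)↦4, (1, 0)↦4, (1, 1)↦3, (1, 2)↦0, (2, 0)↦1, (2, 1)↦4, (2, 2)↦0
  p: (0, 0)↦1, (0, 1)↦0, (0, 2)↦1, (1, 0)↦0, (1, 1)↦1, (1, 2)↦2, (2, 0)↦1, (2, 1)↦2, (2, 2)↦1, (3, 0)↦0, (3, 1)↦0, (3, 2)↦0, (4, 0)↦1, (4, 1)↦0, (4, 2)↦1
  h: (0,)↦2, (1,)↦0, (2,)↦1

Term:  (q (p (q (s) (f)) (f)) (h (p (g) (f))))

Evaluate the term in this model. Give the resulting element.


  s = 1
  f = 0
  (q (s) (f)) = q(1, 0) = 4
  f = 0
  (p (q (s) (f)) (f)) = p(4, 0) = 1
  g = 2
  f = 0
  (p (g) (f)) = p(2, 0) = 1
  (h (p (g) (f))) = h(1,) = 0
  (q (p (q (s) (f)) (f)) (h (p (g) (f)))) = q(1, 0) = 4

value = 4


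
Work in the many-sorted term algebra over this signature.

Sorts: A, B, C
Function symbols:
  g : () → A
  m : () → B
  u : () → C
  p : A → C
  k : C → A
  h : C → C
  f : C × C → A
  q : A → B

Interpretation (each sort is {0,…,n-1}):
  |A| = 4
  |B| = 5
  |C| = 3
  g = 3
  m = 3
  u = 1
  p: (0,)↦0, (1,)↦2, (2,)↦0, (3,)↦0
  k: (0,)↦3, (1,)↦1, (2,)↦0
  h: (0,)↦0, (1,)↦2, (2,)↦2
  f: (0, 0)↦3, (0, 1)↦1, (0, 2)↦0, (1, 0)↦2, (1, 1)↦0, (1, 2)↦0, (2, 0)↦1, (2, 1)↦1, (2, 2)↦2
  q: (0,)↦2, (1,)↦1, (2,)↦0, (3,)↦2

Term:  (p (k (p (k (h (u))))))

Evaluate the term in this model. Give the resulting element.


  u = 1
  (h (u)) = h(1,) = 2
  (k (h (u))) = k(2,) = 0
  (p (k (h (u)))) = p(0,) = 0
  (k (p (k (h (u))))) = k(0,) = 3
  (p (k (p (k (h (u)))))) = p(3,) = 0

value = 0


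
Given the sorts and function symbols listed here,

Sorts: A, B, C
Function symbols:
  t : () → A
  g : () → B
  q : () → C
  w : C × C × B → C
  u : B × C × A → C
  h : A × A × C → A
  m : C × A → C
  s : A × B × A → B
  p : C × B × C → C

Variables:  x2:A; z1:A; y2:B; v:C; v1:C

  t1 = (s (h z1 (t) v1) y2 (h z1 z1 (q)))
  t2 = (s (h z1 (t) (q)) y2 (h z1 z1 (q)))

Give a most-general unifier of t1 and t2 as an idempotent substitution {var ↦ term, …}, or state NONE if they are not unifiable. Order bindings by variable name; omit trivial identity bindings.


{v1 ↦ (q)}


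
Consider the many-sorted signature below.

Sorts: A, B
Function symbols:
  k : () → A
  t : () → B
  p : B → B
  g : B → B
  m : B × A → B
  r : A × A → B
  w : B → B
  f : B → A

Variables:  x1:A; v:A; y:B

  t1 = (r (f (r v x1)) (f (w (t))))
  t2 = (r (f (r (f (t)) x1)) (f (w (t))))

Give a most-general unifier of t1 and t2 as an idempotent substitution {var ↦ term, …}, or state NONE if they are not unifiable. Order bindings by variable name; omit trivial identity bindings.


{v ↦ (f (t))}


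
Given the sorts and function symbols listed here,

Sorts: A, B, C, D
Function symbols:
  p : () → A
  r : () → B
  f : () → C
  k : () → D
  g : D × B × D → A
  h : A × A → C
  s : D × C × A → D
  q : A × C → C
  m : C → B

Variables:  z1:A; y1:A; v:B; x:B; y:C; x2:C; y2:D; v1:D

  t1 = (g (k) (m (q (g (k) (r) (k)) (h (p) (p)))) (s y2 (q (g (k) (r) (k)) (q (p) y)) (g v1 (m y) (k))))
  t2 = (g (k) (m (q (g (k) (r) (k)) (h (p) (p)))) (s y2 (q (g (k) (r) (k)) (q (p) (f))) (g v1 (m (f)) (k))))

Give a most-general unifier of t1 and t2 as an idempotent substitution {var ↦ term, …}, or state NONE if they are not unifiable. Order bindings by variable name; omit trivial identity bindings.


{y ↦ (f)}


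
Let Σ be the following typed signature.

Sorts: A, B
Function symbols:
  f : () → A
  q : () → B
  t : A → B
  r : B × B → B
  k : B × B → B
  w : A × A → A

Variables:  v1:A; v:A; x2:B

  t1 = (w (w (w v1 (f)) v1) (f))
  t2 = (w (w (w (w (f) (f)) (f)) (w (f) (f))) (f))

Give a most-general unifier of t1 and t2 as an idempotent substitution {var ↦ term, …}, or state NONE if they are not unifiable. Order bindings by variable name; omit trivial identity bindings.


{v1 ↦ (w (f) (f))}


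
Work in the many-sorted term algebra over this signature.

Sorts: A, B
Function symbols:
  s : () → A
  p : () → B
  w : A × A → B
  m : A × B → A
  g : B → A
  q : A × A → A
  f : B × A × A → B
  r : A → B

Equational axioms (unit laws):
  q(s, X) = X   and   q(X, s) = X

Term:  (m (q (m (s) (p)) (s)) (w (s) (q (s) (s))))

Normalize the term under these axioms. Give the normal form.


1. (m (q (m (s) (p)) (s)) (w (s) (q (s) (s))))  →  (m (m (s) (p)) (w (s) (q (s) (s))))
2. (m (m (s) (p)) (w (s) (q (s) (s))))  →  (m (m (s) (p)) (w (s) (s)))

normal form = (m (m (s) (p)) (w (s) (s)))


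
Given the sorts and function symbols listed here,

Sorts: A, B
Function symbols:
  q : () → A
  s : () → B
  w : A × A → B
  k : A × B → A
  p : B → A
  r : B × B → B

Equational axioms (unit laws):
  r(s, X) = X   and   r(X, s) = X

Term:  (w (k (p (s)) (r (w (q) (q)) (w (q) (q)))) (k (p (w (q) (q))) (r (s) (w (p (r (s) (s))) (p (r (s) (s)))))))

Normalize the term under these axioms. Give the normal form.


1. (w (k (p (s)) (r (w (q) (q)) (w (q) (q)))) (k (p (w (q) (q))) (r (s) (w (p (r (s) (s))) (p (r (s) (s)))))))  →  (w (k (p (s)) (r (w (q) (q)) (w (q) (q)))) (k (p (w (q) (q))) (w (p (r (s) (s))) (p (r (s) (s))))))
2. (w (k (p (s)) (r (w (q) (q)) (w (q) (q)))) (k (p (w (q) (q))) (w (p (r (s) (s))) (p (r (s) (s))))))  →  (w (k (p (s)) (r (w (q) (q)) (w (q) (q)))) (k (p (w (q) (q))) (w (p (s)) (p (r (s) (s))))))
3. (w (k (p (s)) (r (w (q) (q)) (w (q) (q)))) (k (p (w (q) (q))) (w (p (s)) (p (r (s) (s))))))  →  (w (k (p (s)) (r (w (q) (q)) (w (q) (q)))) (k (p (w (q) (q))) (w (p (s)) (p (s)))))

normal form = (w (k (p (s)) (r (w (q) (q)) (w (q) (q)))) (k (p (w (q) (q))) (w (p (s)) (p (s)))))


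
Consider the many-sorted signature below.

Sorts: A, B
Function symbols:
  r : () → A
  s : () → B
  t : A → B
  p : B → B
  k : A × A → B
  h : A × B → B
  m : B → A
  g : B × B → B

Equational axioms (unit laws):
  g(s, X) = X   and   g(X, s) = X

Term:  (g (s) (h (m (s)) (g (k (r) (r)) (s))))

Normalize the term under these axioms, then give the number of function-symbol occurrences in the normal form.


size = 6

1. (g (s) (h (m (s)) (g (k (r) (r)) (s))))  →  (h (m (s)) (g (k (r) (r)) (s)))
2. (h (m (s)) (g (k (r) (r)) (s)))  →  (h (m (s)) (k (r) (r)))
normal form: (h (m (s)) (k (r) (r)))


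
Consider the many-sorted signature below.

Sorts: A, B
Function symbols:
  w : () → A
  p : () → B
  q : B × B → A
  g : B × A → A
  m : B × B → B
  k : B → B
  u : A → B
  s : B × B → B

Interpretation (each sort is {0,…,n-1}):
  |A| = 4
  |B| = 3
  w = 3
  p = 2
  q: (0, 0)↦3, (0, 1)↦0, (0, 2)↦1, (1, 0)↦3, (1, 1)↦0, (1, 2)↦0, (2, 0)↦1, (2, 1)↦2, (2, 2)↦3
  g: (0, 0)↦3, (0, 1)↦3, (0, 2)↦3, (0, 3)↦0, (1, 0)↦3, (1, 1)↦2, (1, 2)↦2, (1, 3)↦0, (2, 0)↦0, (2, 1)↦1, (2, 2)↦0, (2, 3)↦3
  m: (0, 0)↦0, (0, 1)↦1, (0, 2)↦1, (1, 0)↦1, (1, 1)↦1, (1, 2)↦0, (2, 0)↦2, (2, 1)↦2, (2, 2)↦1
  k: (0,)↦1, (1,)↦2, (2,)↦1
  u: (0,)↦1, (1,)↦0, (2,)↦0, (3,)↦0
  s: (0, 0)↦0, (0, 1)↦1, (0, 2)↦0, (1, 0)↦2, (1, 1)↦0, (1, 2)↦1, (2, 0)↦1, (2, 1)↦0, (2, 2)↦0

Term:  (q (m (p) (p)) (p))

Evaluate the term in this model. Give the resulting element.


value = 0

  p = 2
  p = 2
  (m (p) (p)) = m(2, 2) = 1
  p = 2
  (q (m (p) (p)) (p)) = q(1, 2) = 0


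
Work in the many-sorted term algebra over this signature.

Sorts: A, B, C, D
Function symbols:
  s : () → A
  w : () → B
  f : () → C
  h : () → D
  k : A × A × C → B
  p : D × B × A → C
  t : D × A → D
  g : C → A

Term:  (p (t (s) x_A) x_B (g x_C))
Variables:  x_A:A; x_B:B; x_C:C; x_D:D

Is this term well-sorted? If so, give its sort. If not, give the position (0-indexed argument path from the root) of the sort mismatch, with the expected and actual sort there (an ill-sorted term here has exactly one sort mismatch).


ill-sorted at position [0, 0]: expected D, got A

    (s) : A
    x_A : A
  (t (s) x_A) : ✗ arg 0 at [0, 0] has sort A, expected D
  x_B : B
    x_C : C
  (g x_C) : A


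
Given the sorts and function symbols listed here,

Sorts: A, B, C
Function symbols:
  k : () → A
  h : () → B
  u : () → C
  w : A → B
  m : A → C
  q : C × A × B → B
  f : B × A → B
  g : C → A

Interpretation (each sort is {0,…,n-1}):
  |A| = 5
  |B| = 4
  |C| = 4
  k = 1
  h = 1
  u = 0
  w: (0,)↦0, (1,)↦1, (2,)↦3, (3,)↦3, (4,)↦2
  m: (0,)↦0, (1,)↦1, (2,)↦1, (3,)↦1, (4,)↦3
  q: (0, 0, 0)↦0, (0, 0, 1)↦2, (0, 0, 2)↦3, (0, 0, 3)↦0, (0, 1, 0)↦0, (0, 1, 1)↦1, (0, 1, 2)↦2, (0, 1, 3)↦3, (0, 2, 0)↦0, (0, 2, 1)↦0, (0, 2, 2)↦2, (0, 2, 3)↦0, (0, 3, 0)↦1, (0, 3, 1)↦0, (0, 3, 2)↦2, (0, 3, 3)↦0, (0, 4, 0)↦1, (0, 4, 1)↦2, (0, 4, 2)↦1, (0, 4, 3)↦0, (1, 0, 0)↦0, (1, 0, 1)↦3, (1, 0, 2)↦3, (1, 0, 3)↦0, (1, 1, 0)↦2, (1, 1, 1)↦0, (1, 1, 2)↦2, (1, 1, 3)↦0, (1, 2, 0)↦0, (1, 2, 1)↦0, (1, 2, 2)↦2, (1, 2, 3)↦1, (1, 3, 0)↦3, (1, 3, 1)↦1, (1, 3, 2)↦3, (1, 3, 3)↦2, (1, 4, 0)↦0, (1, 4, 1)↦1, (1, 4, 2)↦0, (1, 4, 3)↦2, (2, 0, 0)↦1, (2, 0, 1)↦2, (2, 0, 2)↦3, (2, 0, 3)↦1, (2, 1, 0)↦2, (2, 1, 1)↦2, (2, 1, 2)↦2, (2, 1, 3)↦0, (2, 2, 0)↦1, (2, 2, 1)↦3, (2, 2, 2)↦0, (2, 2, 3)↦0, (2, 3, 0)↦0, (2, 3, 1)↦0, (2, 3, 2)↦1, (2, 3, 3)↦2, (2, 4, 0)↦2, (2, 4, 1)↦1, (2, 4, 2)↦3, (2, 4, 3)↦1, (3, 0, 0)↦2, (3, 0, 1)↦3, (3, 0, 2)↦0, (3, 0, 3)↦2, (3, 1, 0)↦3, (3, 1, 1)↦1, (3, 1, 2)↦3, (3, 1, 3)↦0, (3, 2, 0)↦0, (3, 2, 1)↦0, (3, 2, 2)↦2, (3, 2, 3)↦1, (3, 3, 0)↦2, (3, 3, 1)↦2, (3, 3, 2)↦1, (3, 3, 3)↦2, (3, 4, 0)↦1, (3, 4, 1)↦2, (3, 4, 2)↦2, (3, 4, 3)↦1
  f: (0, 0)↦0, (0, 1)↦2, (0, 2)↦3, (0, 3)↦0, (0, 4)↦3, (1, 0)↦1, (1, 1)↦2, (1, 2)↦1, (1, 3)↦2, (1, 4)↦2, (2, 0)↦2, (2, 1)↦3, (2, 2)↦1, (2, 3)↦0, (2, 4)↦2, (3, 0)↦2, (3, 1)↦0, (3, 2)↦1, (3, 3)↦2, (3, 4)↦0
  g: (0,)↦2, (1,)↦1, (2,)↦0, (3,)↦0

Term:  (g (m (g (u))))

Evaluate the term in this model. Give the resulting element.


  u = 0
  (g (u)) = g(0,) = 2
  (m (g (u))) = m(2,) = 1
  (g (m (g (u)))) = g(1,) = 1

value = 1


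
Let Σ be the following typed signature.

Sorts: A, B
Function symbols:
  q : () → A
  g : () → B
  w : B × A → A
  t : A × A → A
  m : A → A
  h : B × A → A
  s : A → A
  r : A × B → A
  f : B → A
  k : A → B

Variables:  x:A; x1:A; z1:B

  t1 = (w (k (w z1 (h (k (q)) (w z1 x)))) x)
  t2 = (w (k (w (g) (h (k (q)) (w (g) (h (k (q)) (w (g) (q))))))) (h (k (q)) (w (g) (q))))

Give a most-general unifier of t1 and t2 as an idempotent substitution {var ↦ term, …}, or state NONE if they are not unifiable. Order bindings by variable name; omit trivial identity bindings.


{x ↦ (h (k (q)) (w (g) (q))), z1 ↦ (g)}


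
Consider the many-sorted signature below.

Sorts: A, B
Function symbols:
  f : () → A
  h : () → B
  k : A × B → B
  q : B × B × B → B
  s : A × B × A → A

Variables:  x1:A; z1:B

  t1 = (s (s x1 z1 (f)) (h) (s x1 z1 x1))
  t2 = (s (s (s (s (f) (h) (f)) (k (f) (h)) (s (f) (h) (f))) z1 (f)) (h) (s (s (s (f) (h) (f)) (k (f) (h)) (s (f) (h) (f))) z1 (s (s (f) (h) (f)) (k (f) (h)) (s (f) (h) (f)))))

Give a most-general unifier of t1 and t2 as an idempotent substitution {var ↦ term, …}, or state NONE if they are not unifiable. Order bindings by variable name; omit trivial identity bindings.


{x1 ↦ (s (s (f) (h) (f)) (k (f) (h)) (s (f) (h) (f)))}


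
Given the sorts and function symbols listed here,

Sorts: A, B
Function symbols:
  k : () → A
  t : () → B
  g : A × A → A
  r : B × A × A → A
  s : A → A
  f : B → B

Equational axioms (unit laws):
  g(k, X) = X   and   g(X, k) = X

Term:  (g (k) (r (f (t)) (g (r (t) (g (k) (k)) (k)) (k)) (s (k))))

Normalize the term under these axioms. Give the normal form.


1. (g (k) (r (f (t)) (g (r (t) (g (k) (k)) (k)) (k)) (s (k))))  →  (r (f (t)) (g (r (t) (g (k) (k)) (k)) (k)) (s (k)))
2. (r (f (t)) (g (r (t) (g (k) (k)) (k)) (k)) (s (k)))  →  (r (f (t)) (r (t) (g (k) (k)) (k)) (s (k)))
3. (r (f (t)) (r (t) (g (k) (k)) (k)) (s (k)))  →  (r (f (t)) (r (t) (k) (k)) (s (k)))

normal form = (r (f (t)) (r (t) (k) (k)) (s (k)))


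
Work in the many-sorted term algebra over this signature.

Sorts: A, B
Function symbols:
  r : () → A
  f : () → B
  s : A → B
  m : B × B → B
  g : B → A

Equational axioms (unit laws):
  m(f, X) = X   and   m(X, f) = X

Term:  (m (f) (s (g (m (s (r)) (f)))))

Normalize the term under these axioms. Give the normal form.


1. (m (f) (s (g (m (s (r)) (f)))))  →  (s (g (m (s (r)) (f))))
2. (s (g (m (s (r)) (f))))  →  (s (g (s (r))))

normal form = (s (g (s (r))))


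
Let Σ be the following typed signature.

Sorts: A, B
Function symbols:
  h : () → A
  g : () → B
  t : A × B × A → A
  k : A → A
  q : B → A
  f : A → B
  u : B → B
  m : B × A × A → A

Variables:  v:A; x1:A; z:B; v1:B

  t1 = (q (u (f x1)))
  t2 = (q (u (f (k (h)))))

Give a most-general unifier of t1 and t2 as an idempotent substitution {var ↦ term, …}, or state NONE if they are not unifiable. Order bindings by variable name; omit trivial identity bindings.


{x1 ↦ (k (h))}


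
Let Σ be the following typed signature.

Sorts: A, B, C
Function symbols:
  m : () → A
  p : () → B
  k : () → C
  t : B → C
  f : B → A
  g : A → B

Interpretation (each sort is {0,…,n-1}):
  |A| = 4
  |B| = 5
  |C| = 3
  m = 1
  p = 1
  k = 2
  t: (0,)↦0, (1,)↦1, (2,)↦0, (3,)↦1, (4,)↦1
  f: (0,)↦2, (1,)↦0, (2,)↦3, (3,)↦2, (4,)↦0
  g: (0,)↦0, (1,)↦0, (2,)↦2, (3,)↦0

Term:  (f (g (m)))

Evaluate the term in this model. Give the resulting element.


  m = 1
  (g (m)) = g(1,) = 0
  (f (g (m))) = f(0,) = 2

value = 2


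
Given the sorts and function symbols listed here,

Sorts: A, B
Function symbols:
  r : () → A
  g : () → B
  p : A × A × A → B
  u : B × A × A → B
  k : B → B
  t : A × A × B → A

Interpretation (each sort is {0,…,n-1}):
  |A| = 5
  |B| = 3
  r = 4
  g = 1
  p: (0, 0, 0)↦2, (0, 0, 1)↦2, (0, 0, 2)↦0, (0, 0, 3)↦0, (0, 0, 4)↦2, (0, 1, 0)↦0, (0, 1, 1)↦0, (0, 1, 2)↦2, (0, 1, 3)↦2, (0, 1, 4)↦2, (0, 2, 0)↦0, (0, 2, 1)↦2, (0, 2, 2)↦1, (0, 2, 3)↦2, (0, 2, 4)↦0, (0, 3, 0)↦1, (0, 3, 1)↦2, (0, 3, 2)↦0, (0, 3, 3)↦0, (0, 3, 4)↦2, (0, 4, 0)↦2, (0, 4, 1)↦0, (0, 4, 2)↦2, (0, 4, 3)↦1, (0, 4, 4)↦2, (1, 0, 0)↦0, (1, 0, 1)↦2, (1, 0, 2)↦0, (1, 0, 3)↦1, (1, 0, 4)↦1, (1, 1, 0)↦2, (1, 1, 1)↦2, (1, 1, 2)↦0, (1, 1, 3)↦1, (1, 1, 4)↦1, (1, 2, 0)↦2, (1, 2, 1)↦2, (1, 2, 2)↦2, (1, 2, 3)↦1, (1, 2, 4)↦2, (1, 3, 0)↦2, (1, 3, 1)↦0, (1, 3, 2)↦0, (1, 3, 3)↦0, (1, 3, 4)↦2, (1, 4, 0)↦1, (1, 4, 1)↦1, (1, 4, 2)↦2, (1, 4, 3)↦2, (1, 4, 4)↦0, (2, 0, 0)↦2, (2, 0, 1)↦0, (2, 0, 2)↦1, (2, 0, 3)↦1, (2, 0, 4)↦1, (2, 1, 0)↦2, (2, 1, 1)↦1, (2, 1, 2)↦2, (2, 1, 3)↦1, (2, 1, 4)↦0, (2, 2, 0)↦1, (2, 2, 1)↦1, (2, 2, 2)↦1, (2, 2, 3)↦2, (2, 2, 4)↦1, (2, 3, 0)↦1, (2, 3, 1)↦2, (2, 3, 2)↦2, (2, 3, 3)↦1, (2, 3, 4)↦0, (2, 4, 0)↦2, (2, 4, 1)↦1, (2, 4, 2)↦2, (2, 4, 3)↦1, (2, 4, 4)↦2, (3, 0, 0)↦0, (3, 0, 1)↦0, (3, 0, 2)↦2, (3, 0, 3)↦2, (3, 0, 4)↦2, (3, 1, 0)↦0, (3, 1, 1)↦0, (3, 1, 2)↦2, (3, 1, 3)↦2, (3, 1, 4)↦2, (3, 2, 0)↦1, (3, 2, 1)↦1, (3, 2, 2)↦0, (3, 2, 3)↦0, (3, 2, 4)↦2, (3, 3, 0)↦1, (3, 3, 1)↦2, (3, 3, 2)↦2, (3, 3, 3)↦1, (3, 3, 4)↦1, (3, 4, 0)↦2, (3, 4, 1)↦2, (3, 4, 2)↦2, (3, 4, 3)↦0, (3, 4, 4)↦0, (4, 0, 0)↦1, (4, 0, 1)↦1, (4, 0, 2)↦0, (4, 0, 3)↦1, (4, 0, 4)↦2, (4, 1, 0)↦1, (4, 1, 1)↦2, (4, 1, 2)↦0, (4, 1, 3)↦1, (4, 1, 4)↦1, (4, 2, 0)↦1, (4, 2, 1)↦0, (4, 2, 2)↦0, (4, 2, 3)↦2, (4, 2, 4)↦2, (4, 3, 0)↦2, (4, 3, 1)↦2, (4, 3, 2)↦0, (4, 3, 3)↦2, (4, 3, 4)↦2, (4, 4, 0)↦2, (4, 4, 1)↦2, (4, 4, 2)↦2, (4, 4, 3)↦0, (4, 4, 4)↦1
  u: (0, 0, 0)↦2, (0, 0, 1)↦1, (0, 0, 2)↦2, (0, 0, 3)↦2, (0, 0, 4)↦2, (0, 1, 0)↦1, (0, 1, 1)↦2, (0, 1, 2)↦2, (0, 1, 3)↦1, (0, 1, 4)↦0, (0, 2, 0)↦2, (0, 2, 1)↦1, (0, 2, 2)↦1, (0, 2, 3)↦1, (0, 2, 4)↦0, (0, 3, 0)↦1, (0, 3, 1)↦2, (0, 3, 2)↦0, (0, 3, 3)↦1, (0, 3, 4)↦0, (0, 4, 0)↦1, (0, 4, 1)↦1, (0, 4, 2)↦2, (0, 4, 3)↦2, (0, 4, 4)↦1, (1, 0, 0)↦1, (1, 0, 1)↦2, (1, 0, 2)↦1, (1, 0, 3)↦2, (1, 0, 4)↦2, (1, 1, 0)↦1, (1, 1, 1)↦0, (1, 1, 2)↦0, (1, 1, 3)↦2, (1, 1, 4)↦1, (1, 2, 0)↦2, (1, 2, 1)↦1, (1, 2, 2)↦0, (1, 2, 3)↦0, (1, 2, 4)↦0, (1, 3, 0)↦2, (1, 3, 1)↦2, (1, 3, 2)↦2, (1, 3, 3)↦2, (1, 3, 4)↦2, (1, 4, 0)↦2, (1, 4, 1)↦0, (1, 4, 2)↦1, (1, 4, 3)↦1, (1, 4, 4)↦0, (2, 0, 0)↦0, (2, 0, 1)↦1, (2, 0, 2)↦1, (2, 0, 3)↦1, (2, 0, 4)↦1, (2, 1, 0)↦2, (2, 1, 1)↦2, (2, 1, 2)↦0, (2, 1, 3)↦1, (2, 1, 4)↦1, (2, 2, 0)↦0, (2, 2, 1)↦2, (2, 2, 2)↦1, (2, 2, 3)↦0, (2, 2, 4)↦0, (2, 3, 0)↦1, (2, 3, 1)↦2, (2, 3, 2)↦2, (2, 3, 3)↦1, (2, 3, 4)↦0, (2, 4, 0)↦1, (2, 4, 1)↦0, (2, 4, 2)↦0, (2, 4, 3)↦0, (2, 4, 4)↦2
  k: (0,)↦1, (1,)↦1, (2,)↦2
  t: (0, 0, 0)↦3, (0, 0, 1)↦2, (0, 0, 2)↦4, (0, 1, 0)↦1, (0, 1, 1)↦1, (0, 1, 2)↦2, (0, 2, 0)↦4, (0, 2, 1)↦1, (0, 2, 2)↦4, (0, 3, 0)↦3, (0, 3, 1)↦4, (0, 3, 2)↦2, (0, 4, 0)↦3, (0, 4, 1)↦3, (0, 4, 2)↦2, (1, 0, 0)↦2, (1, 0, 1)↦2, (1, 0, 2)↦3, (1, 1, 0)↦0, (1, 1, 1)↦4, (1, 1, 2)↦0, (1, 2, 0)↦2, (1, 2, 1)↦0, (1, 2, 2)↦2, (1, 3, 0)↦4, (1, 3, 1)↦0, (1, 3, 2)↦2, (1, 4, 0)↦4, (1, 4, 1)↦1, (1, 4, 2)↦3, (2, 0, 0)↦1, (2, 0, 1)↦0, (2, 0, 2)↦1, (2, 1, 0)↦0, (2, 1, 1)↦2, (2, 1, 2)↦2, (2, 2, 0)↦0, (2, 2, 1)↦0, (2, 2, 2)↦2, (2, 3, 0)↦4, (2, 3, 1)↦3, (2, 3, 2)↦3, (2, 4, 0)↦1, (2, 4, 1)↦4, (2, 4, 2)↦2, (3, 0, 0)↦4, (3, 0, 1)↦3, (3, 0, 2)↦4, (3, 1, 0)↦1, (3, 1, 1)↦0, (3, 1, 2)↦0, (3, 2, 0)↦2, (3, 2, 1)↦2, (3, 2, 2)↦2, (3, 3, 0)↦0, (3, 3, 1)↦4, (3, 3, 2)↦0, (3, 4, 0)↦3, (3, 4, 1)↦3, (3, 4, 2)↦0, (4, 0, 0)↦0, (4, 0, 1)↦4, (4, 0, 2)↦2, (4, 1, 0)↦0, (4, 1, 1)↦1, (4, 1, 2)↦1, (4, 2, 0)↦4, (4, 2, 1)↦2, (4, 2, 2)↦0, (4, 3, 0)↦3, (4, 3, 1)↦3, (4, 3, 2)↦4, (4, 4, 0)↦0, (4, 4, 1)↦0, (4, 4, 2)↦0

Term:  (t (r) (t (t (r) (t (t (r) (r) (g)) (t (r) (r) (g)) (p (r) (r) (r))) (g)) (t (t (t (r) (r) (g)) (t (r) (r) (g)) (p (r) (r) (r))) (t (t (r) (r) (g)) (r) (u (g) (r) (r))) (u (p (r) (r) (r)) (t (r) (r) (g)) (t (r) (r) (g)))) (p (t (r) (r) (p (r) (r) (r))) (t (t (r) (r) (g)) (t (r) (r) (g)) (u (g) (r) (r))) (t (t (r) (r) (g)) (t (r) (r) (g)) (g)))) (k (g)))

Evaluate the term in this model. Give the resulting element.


value = 0

  r = 4
  r = 4
  r = 4
  r = 4
  g = 1
  (t (r) (r) (g)) = t(4, 4, 1) = 0
  r = 4
  r = 4
  g = 1
  (t (r) (r) (g)) = t(4, 4, 1) = 0
  r = 4
  r = 4
  r = 4
  (p (r) (r) (r)) = p(4, 4, 4) = 1
  (t (t (r) (r) (g)) (t (r) (r) (g)) (p (r) (r) (r))) = t(0, 0, 1) = 2
  g = 1
  (t (r) (t (t (r) (r) (g)) (t (r) (r) (g)) (p (r) (r) (r))) (g)) = t(4, 2, 1) = 2
  r = 4
  r = 4
  g = 1
  (t (r) (r) (g)) = t(4, 4, 1) = 0
  r = 4
  r = 4
  g = 1
  (t (r) (r) (g)) = t(4, 4, 1) = 0
  r = 4
  r = 4
  r = 4
  (p (r) (r) (r)) = p(4, 4, 4) = 1
  (t (t (r) (r) (g)) (t (r) (r) (g)) (p (r) (r) (r))) = t(0, 0, 1) = 2
  r = 4
  r = 4
  g = 1
  (t (r) (r) (g)) = t(4, 4, 1) = 0
  r = 4
  g = 1
  r = 4
  r = 4
  (u (g) (r) (r)) = u(1, 4, 4) = 0
  (t (t (r) (r) (g)) (r) (u (g) (r) (r))) = t(0, 4, 0) = 3
  r = 4
  r = 4
  r = 4
  (p (r) (r) (r)) = p(4, 4, 4) = 1
  r = 4
  r = 4
  g = 1
  (t (r) (r) (g)) = t(4, 4, 1) = 0
  r = 4
  r = 4
  g = 1
  (t (r) (r) (g)) = t(4, 4, 1) = 0
  (u (p (r) (r) (r)) (t (r) (r) (g)) (t (r) (r) (g))) = u(1, 0, 0) = 1
  (t (t (t (r) (r) (g)) (t (r) (r) (g)) (p (r) (r) (r))) (t (t (r) (r) (g)) (r) (u (g) (r) (r))) (u (p (r) (r) (r)) (t (r) (r) (g)) (t (r) (r) (g)))) = t(2, 3, 1) = 3
  r = 4
  r = 4
  r = 4
  r = 4
  r = 4
  (p (r) (r) (r)) = p(4, 4, 4) = 1
  (t (r) (r) (p (r) (r) (r))) = t(4, 4, 1) = 0
  r = 4
  r = 4
  g = 1
  (t (r) (r) (g)) = t(4, 4, 1) = 0
  r = 4
  r = 4
  g = 1
  (t (r) (r) (g)) = t(4, 4, 1) = 0
  g = 1
  r = 4
  r = 4
  (u (g) (r) (r)) = u(1, 4, 4) = 0
  (t (t (r) (r) (g)) (t (r) (r) (g)) (u (g) (r) (r))) = t(0, 0, 0) = 3
  r = 4
  r = 4
  g = 1
  (t (r) (r) (g)) = t(4, 4, 1) = 0
  r = 4
  r = 4
  g = 1
  (t (r) (r) (g)) = t(4, 4, 1) = 0
  g = 1
  (t (t (r) (r) (g)) (t (r) (r) (g)) (g)) = t(0, 0, 1) = 2
  (p (t (r) (r) (p (r) (r) (r))) (t (t (r) (r) (g)) (t (r) (r) (g)) (u (g) (r) (r))) (t (t (r) (r) (g)) (t (r) (r) (g)) (g))) = p(0, 3, 2) = 0
  (t (t (r) (t (t (r) (r) (g)) (t (r) (r) (g)) (p (r) (r) (r))) (g)) (t (t (t (r) (r) (g)) (t (r) (r) (g)) (p (r) (r) (r))) (t (t (r) (r) (g)) (r) (u (g) (r) (r))) (u (p (r) (r) (r)) (t (r) (r) (g)) (t (r) (r) (g)))) (p (t (r) (r) (p (r) (r) (r))) (t (t (r) (r) (g)) (t (r) (r) (g)) (u (g) (r) (r))) (t (t (r) (r) (g)) (t (r) (r) (g)) (g)))) = t(2, 3, 0) = 4
  g = 1
  (k (g)) = k(1,) = 1
  (t (r) (t (t (r) (t (t (r) (r) (g)) (t (r) (r) (g)) (p (r) (r) (r))) (g)) (t (t (t (r) (r) (g)) (t (r) (r) (g)) (p (r) (r) (r))) (t (t (r) (r) (g)) (r) (u (g) (r) (r))) (u (p (r) (r) (r)) (t (r) (r) (g)) (t (r) (r) (g)))) (p (t (r) (r) (p (r) (r) (r))) (t (t (r) (r) (g)) (t (r) (r) (g)) (u (g) (r) (r))) (t (t (r) (r) (g)) (t (r) (r) (g)) (g)))) (k (g))) = t(4, 4, 1) = 0


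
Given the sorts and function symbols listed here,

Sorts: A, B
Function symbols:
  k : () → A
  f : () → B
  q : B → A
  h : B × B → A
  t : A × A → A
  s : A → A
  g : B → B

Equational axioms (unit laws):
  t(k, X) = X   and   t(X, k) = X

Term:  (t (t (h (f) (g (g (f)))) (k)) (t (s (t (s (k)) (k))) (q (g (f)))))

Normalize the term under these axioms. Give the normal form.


1. (t (t (h (f) (g (g (f)))) (k)) (t (s (t (s (k)) (k))) (q (g (f)))))  →  (t (h (f) (g (g (f)))) (t (s (t (s (k)) (k))) (q (g (f)))))
2. (t (h (f) (g (g (f)))) (t (s (t (s (k)) (k))) (q (g (f)))))  →  (t (h (f) (g (g (f)))) (t (s (s (k))) (q (g (f)))))

normal form = (t (h (f) (g (g (f)))) (t (s (s (k))) (q (g (f)))))


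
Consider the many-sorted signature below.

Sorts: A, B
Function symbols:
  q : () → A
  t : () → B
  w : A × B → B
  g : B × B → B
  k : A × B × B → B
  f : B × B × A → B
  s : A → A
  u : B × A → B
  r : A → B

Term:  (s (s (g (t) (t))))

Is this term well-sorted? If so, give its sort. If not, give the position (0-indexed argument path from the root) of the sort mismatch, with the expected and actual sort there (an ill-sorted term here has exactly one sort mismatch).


      (t) : B
      (t) : B
    (g (t) (t)) : B
  (s (g (t) (t))) : ✗ arg 0 at [0, 0] has sort B, expected A

ill-sorted at position [0, 0]: expected A, got B


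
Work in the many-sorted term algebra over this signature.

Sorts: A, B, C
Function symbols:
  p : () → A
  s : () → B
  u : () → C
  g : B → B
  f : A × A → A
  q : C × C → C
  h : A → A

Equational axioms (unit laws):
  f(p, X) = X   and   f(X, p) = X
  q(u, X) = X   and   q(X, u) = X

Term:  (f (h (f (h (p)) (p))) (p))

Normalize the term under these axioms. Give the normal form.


normal form = (h (h (p)))

1. (f (h (f (h (p)) (p))) (p))  →  (h (f (h (p)) (p)))
2. (h (f (h (p)) (p)))  →  (h (h (p)))


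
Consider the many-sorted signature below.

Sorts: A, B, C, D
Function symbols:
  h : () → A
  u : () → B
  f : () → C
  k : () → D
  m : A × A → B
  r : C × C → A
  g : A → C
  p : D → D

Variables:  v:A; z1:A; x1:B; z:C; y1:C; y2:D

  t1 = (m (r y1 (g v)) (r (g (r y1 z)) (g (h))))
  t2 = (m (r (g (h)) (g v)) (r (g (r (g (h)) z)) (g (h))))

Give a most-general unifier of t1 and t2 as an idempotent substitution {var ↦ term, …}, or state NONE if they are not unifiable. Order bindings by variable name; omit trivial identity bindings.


{y1 ↦ (g (h))}
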